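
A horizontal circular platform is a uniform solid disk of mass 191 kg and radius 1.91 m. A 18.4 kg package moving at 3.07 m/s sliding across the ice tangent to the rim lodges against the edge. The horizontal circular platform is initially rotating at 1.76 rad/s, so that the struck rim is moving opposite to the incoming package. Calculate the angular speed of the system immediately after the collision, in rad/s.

|ω_f| ≈ 1.22 rad/s

About the central axle the impulsive forces during the collision are internal, so angular momentum about that axis is conserved.
I_p = ½(191)(1.91)² = 348.4 kg·m². Taking the sense of the package's angular momentum as positive, L_{package} = m v R = (18.4)(3.07)(1.91) = 107.9 kg·m²/s.
L_i = −I_p ω_p + m v R = −(348.4)(1.76) + 107.9 = -505.3 kg·m²/s.
After sticking, I_f = I_p + m R² = 348.4 + (18.4)(1.91)² = 415.5 kg·m².
ω_f = L_i / I_f = -505.3 / 415.5 = -1.216 rad/s.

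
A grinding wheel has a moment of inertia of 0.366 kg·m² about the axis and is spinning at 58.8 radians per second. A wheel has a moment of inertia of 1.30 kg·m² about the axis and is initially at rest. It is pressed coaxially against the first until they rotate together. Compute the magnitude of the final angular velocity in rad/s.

No external torque acts about the common axis, so total angular momentum is conserved.
Taking A's sense as positive: L = (0.3660)(58.8) = 21.52 kg·m²·rad/s.
Combined I = 0.3660 + 1.300 = 1.666 kg·m².
ω_f = L / I = 21.52 / 1.666 = 12.92 rad/s.

|ω_f| ≈ 12.9 rad/s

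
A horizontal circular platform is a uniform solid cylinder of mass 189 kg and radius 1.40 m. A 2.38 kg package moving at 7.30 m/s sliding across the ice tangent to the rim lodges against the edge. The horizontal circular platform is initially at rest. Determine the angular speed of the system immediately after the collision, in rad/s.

About the central axle the impulsive forces during the collision are internal, so angular momentum about that axis is conserved.
I_p = ½(189)(1.40)² = 185.2 kg·m². Taking the sense of the package's angular momentum as positive, L_{package} = m v R = (2.38)(7.30)(1.40) = 24.32 kg·m²/s.
L_i = 0 + 24.32 = 24.32 kg·m²/s.
After sticking, I_f = I_p + m R² = 185.2 + (2.38)(1.40)² = 189.9 kg·m².
ω_f = L_i / I_f = 24.32 / 189.9 = 0.1281 rad/s.

|ω_f| ≈ 0.128 rad/s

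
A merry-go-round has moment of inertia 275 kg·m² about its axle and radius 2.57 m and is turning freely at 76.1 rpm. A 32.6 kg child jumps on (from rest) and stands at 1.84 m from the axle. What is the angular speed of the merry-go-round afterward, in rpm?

No external torque acts about the axle; L_before = L_after.
Added inertia Σmr² = (32.6)(1.84)² = 110.4 kg·m²; I_f = 275.0 + 110.4 = 385.4 kg·m².
ω_f = I_p ω_i / I_f = (275.0)(76.1) / 385.4 = 54.30 rpm.

ω_f ≈ 54.3 rpm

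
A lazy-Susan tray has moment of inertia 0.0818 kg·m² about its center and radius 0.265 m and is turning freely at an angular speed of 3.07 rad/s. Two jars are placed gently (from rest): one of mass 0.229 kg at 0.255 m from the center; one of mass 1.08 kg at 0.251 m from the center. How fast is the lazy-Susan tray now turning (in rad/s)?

The added mass arrives with no angular momentum about the center, and any external torque about the center is negligible, so the system's angular momentum is conserved.
Added inertia Σmr² = (0.229)(0.255)² + (1.08)(0.251)² = 0.08293 kg·m²; I_f = 0.08180 + 0.08293 = 0.1647 kg·m².
ω_f = I_p ω_i / I_f = (0.08180)(3.07) / 0.1647 = 1.524 rad/s.

ω_f ≈ 1.52 rad/s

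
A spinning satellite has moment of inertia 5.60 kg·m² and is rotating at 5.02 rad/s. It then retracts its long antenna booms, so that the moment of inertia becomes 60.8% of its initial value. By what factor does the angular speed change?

ω₂/ω₁ ≈ 1.64

Angular momentum about the spin axis is conserved since the torque about it is zero.
I₂ = 0.608 × 5.60 = 3.405 kg·m².
ω₂/ω₁ = I₁/I₂ = 5.600 / 3.405 = 1.645.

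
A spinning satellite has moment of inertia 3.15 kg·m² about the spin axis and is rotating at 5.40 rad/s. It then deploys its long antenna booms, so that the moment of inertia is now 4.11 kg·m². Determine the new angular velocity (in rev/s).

With no external torque about the axis, L is conserved: I₁ω₁ = I₂ω₂.
ω₂ = I₁ω₁ / I₂ = (3.150)(5.40 rad/s) / (4.110) = 4.139 rad/s = 0.6587 rev/s.

ω₂ ≈ 0.659 rev/s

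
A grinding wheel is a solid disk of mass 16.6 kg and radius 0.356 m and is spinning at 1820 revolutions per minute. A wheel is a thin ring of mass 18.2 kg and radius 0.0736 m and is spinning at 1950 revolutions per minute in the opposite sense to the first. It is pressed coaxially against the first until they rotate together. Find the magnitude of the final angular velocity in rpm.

|ω_f| ≈ 1500 rpm

No external torque acts about the common axis, so total angular momentum is conserved.
Moments of inertia: I_A = ½(16.6)(0.356)² = 1.052 kg·m²; I_B = (18.2)(0.0736)² = 0.09859 kg·m².
Taking A's sense as positive: L = (1.052)(1820) − (0.09859)(1950) = 1722 kg·m²·rpm.
Combined I = 1.052 + 0.09859 = 1.150 kg·m².
ω_f = L / I = 1722 / 1.150 = 1497 rpm.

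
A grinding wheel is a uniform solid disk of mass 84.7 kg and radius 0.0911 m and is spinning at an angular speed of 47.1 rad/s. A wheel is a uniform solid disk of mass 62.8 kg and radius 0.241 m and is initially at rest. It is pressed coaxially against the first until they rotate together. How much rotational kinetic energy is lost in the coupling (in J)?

No external torque acts about the common axis, so total angular momentum is conserved.
Moments of inertia: I_A = ½(84.7)(0.0911)² = 0.3515 kg·m²; I_B = ½(62.8)(0.241)² = 1.824 kg·m².
Taking A's sense as positive: L = (0.3515)(47.1) = 16.55 kg·m²·rad/s.
Combined I = 0.3515 + 1.824 = 2.175 kg·m².
ω_f = L / I = 16.55 / 2.175 = 7.610 rad/s.
KE_i = ½ΣIω² = 389.9 J; KE_f = ½(2.175)(7.610)² = 62.99 J.

ΔKE lost ≈ 327 J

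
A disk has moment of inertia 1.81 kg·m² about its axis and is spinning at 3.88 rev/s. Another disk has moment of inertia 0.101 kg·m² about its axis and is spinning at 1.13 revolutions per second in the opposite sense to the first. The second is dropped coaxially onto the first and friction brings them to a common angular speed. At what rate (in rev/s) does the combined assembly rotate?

No external torque acts about the common axis, so total angular momentum is conserved.
Taking A's sense as positive: L = (1.810)(3.88) − (0.1010)(1.13) = 6.909 kg·m²·rev/s.
Combined I = 1.810 + 0.1010 = 1.911 kg·m².
ω_f = L / I = 6.909 / 1.911 = 3.615 rev/s.

|ω_f| ≈ 3.62 rev/s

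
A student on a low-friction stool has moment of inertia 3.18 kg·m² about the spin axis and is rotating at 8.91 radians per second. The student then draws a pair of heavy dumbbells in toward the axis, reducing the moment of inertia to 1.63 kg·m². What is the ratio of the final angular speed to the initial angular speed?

With no external torque about the axis, L is conserved: I₁ω₁ = I₂ω₂.
ω₂/ω₁ = I₁/I₂ = 3.180 / 1.630 = 1.951.

ω₂/ω₁ ≈ 1.95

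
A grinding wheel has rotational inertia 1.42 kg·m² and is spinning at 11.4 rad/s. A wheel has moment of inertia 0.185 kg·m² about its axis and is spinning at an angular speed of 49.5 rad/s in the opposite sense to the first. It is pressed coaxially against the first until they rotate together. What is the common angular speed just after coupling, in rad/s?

|ω_f| ≈ 4.38 rad/s

The coupling torques are internal; angular momentum about the shared axis is conserved.
Taking A's sense as positive: L = (1.420)(11.4) − (0.1850)(49.5) = 7.030 kg·m²·rad/s.
Combined I = 1.420 + 0.1850 = 1.605 kg·m².
ω_f = L / I = 7.030 / 1.605 = 4.380 rad/s.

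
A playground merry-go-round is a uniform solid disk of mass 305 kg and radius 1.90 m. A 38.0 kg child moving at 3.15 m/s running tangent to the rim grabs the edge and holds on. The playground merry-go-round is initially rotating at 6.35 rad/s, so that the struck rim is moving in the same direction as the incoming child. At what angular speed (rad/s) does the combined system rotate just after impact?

|ω_f| ≈ 5.41 rad/s

About the axle the impulsive forces during the collision are internal, so angular momentum about that axis is conserved.
I_p = ½(305)(1.90)² = 550.5 kg·m². Taking the sense of the child's angular momentum as positive, L_{child} = m v R = (38.0)(3.15)(1.90) = 227.4 kg·m²/s.
L_i = +I_p ω_p + m v R = +(550.5)(6.35) + 227.4 = 3723 kg·m²/s.
After sticking, I_f = I_p + m R² = 550.5 + (38.0)(1.90)² = 687.7 kg·m².
ω_f = L_i / I_f = 3723 / 687.7 = 5.414 rad/s.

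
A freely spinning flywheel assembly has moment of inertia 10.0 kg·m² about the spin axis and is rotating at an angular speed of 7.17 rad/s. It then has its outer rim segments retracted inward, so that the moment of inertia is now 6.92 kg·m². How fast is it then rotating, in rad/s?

ω₂ ≈ 10.4 rad/s

With no external torque about the axis, L is conserved: I₁ω₁ = I₂ω₂.
ω₂ = I₁ω₁ / I₂ = (10.00)(7.17 rad/s) / (6.920) = 10.36 rad/s.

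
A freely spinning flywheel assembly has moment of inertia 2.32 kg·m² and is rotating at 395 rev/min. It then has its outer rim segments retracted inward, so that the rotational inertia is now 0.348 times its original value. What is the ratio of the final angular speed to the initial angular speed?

Angular momentum about the spin axis is conserved since the torque about it is zero.
I₂ = 0.348 × 2.32 = 0.8074 kg·m².
ω₂/ω₁ = I₁/I₂ = 2.320 / 0.8074 = 2.874.

ω₂/ω₁ ≈ 2.87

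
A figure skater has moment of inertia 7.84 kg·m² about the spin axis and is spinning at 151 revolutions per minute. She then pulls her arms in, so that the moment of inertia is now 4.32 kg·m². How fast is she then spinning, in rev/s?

ω₂ ≈ 4.57 rev/s

Angular momentum about the spin axis is conserved since the torque about it is zero.
ω₂ = I₁ω₁ / I₂ = (7.840)(151 rpm) / (4.320) = 274.0 rpm = 4.567 rev/s.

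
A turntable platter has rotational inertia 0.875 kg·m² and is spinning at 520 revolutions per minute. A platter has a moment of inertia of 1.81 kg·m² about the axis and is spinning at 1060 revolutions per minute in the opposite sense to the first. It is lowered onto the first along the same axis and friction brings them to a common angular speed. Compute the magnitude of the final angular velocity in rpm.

|ω_f| ≈ 545 rpm

The coupling torques are internal; angular momentum about the shared axis is conserved.
Taking A's sense as positive: L = (0.8750)(520) − (1.810)(1060) = -1464 kg·m²·rpm.
Combined I = 0.8750 + 1.810 = 2.685 kg·m².
ω_f = L / I = -1464 / 2.685 = -545.1 rpm.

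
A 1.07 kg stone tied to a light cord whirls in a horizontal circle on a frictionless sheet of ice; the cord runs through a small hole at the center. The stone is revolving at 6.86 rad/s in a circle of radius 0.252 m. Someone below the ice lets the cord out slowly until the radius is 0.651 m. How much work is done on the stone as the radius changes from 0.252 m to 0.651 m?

W ≈ -1.36 J

No torque about the axis ⇒ m r₁² ω₁ = m r₂² ω₂.
ω₂ = ω₁ (r₁/r₂)² = (6.86)(0.252/0.651)² = 1.028 rad/s.
W = ΔKE = ½m(v₂² − v₁²) = -1.359 J.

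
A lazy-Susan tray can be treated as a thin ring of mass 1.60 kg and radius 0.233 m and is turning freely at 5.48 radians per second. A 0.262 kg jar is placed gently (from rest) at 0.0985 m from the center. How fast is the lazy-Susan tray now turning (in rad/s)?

ω_f ≈ 5.32 rad/s

No external torque acts about the center; L_before = L_after.
I_p = (1.60)(0.233)² = 0.08686 kg·m².
Added inertia Σmr² = (0.262)(0.0985)² = 0.002542 kg·m²; I_f = 0.08686 + 0.002542 = 0.08940 kg·m².
ω_f = I_p ω_i / I_f = (0.08686)(5.48) / 0.08940 = 5.324 rad/s.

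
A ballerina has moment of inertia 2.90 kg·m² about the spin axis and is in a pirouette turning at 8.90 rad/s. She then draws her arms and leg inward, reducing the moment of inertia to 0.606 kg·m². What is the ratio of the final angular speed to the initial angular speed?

ω₂/ω₁ ≈ 4.79

No external torque acts about the spin axis, so angular momentum is conserved.
ω₂/ω₁ = I₁/I₂ = 2.900 / 0.6060 = 4.785.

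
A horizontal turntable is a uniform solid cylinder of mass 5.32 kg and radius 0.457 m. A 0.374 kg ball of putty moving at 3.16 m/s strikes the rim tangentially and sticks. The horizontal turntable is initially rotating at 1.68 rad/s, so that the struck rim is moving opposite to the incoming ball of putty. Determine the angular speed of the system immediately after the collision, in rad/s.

|ω_f| ≈ 0.621 rad/s

About the axle the impulsive forces during the collision are internal, so angular momentum about that axis is conserved.
I_p = ½(5.32)(0.457)² = 0.5555 kg·m². Taking the sense of the ball of putty's angular momentum as positive, L_{ball} = m v R = (0.374)(3.16)(0.457) = 0.5401 kg·m²/s.
L_i = −I_p ω_p + m v R = −(0.5555)(1.68) + 0.5401 = -0.3932 kg·m²/s.
After sticking, I_f = I_p + m R² = 0.5555 + (0.374)(0.457)² = 0.6336 kg·m².
ω_f = L_i / I_f = -0.3932 / 0.6336 = -0.6205 rad/s.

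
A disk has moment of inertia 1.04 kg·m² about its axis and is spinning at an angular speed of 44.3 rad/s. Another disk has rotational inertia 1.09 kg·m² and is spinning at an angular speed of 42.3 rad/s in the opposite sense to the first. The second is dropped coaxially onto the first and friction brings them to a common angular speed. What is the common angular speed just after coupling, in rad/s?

No external torque acts about the common axis, so total angular momentum is conserved.
Taking A's sense as positive: L = (1.040)(44.3) − (1.090)(42.3) = -0.03500 kg·m²·rad/s.
Combined I = 1.040 + 1.090 = 2.130 kg·m².
ω_f = L / I = -0.03500 / 2.130 = -0.01643 rad/s.

|ω_f| ≈ 0.0164 rad/s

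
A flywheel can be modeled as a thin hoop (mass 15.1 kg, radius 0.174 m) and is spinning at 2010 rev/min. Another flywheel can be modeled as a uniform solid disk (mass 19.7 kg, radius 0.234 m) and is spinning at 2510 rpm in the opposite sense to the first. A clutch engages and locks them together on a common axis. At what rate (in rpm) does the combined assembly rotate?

No external torque acts about the common axis, so total angular momentum is conserved.
Moments of inertia: I_A = (15.1)(0.174)² = 0.4572 kg·m²; I_B = ½(19.7)(0.234)² = 0.5393 kg·m².
Taking A's sense as positive: L = (0.4572)(2010) − (0.5393)(2510) = -434.9 kg·m²·rpm.
Combined I = 0.4572 + 0.5393 = 0.9965 kg·m².
ω_f = L / I = -434.9 / 0.9965 = -436.4 rpm.

|ω_f| ≈ 436 rpm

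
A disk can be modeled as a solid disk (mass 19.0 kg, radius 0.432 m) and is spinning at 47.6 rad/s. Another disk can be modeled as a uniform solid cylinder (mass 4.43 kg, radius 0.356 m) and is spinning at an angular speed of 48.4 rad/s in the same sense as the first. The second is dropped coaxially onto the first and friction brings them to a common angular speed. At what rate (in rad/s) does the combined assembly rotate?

|ω_f| ≈ 47.7 rad/s

No external torque acts about the common axis, so total angular momentum is conserved.
Moments of inertia: I_A = ½(19.0)(0.432)² = 1.773 kg·m²; I_B = ½(4.43)(0.356)² = 0.2807 kg·m².
Taking A's sense as positive: L = (1.773)(47.6) + (0.2807)(48.4) = 97.98 kg·m²·rad/s.
Combined I = 1.773 + 0.2807 = 2.054 kg·m².
ω_f = L / I = 97.98 / 2.054 = 47.71 rad/s.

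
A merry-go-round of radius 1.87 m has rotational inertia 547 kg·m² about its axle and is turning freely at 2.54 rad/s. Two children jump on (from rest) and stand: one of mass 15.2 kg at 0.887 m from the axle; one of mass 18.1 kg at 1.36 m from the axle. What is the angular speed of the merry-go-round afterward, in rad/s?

ω_f ≈ 2.35 rad/s

The added mass arrives with no angular momentum about the axle, and any external torque about the axle is negligible, so the system's angular momentum is conserved.
Added inertia Σmr² = (15.2)(0.887)² + (18.1)(1.36)² = 45.44 kg·m²; I_f = 547.0 + 45.44 = 592.4 kg·m².
ω_f = I_p ω_i / I_f = (547.0)(2.54) / 592.4 = 2.345 rad/s.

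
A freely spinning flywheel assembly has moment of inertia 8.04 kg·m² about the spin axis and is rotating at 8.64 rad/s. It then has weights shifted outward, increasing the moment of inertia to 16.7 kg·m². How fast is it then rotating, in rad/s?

Angular momentum about the spin axis is conserved since the torque about it is zero.
ω₂ = I₁ω₁ / I₂ = (8.040)(8.64 rad/s) / (16.70) = 4.160 rad/s.

ω₂ ≈ 4.16 rad/s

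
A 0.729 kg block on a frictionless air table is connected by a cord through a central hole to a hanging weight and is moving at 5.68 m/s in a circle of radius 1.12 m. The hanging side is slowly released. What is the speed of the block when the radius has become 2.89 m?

v₂ ≈ 2.20 m/s

The only horizontal force on the mass is along the cord (radial), so it exerts no torque about the hole and angular momentum m v r is conserved.
v₂ = v₁ r₁ / r₂ = (5.68)(1.12) / (2.89) = 2.201 m/s.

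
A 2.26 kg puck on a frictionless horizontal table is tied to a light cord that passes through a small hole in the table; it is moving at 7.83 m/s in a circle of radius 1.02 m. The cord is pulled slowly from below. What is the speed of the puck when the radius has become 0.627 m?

Central (radial) force ⇒ zero torque about the center ⇒ m v r is constant.
v₂ = v₁ r₁ / r₂ = (7.83)(1.02) / (0.627) = 12.74 m/s.

v₂ ≈ 12.7 m/s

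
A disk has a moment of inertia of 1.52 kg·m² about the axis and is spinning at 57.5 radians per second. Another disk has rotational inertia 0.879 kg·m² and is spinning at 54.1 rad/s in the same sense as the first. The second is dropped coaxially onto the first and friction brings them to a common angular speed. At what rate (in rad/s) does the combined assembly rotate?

No external torque acts about the common axis, so total angular momentum is conserved.
Taking A's sense as positive: L = (1.520)(57.5) + (0.8790)(54.1) = 135.0 kg·m²·rad/s.
Combined I = 1.520 + 0.8790 = 2.399 kg·m².
ω_f = L / I = 135.0 / 2.399 = 56.25 rad/s.

|ω_f| ≈ 56.3 rad/s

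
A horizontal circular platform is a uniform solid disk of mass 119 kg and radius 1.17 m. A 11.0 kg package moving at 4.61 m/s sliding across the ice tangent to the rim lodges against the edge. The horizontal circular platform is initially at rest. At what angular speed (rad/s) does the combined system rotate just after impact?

The axle reaction passes through the central axle and exerts no torque about it; angular momentum about the central axle is conserved through the impact.
I_p = ½(119)(1.17)² = 81.45 kg·m². Taking the sense of the package's angular momentum as positive, L_{package} = m v R = (11.0)(4.61)(1.17) = 59.33 kg·m²/s.
L_i = 0 + 59.33 = 59.33 kg·m²/s.
After sticking, I_f = I_p + m R² = 81.45 + (11.0)(1.17)² = 96.51 kg·m².
ω_f = L_i / I_f = 59.33 / 96.51 = 0.6148 rad/s.

|ω_f| ≈ 0.615 rad/s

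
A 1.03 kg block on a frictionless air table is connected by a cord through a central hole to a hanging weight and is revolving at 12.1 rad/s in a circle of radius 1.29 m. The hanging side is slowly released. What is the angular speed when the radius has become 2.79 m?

ω₂ ≈ 2.59 rad/s

The constraining force is radial, so m r² ω about the center is conserved.
ω₂ = ω₁ (r₁/r₂)² = (12.1)(1.29/2.79)² = 2.587 rad/s.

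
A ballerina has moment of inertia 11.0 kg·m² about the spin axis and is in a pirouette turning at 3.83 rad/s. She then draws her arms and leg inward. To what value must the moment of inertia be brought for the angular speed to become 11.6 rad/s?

Angular momentum about the spin axis is conserved since the torque about it is zero.
I₂ = I₁ω₁ / ω₂ = (11.0)(3.83) / (11.6) = 3.632 kg·m².

I₂ ≈ 3.63 kg·m²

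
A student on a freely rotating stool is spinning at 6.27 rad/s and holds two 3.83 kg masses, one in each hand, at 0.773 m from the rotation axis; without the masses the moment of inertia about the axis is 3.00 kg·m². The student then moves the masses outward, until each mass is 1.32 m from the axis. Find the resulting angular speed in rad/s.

ω₂ ≈ 2.91 rad/s

Angular momentum about the spin axis is conserved since the torque about it is zero.
I₁ = 3.00 + 2(3.83)(0.773)² = 7.577 kg·m²; I₂ = 3.00 + 2(3.83)(1.32)² = 16.35 kg·m².
ω₂ = I₁ω₁ / I₂ = (7.577)(6.27 rad/s) / (16.35) = 2.906 rad/s.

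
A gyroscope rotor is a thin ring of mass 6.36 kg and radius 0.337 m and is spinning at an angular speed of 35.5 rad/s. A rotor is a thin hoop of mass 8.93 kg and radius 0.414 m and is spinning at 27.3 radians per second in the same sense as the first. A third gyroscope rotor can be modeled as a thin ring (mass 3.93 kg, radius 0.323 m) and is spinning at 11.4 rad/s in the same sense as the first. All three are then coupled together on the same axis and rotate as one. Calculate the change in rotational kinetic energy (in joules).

ΔKE ≈ -76.0 J

No external torque acts about the common axis, so total angular momentum is conserved.
Moments of inertia: I_A = (6.36)(0.337)² = 0.7223 kg·m²; I_B = (8.93)(0.414)² = 1.531 kg·m²; I_C = (3.93)(0.323)² = 0.4100 kg·m².
Taking A's sense as positive: L = (0.7223)(35.5) + (1.531)(27.3) + (0.4100)(11.4) = 72.10 kg·m²·rad/s.
Combined I = 0.7223 + 1.531 + 0.4100 = 2.663 kg·m².
ω_f = L / I = 72.10 / 2.663 = 27.08 rad/s.
KE_i = ½ΣIω² = 1052 J; KE_f = ½(2.663)(27.08)² = 976.1 J.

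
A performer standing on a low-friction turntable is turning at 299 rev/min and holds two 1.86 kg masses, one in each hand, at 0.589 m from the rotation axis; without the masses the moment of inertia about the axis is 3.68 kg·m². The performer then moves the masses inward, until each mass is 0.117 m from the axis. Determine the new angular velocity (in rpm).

No external torque acts about the spin axis, so angular momentum is conserved.
I₁ = 3.68 + 2(1.86)(0.589)² = 4.971 kg·m²; I₂ = 3.68 + 2(1.86)(0.117)² = 3.731 kg·m².
ω₂ = I₁ω₁ / I₂ = (4.971)(299 rpm) / (3.731) = 398.3 rpm.

ω₂ ≈ 398 rpm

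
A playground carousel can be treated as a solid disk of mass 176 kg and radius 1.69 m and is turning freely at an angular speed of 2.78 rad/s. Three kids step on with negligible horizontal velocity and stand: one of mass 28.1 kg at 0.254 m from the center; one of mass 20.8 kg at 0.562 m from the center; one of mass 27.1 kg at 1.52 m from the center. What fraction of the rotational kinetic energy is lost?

The added mass arrives with no angular momentum about the center, and any external torque about the center is negligible, so the system's angular momentum is conserved.
I_p = ½(176)(1.69)² = 251.3 kg·m².
Added inertia Σmr² = (28.1)(0.254)² + (20.8)(0.562)² + (27.1)(1.52)² = 70.99 kg·m²; I_f = 251.3 + 70.99 = 322.3 kg·m².
ω_f = I_p ω_i / I_f = (251.3)(2.78) / 322.3 = 2.168 rad/s.
KE_i = ½(251.3)(2.780 rad/s)² = 971.2 J; KE_f = ½(322.3)(2.168)² = 757.3 J.
Fraction lost = 0.2203.

fraction ≈ 0.220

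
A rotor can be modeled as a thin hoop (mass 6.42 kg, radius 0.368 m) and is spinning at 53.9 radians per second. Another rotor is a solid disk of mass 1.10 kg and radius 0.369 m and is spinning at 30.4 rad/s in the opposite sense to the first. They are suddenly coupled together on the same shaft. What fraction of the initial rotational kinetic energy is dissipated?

The coupling torques are internal; angular momentum about the shared axis is conserved.
Moments of inertia: I_A = (6.42)(0.368)² = 0.8694 kg·m²; I_B = ½(1.10)(0.369)² = 0.07489 kg·m².
Taking A's sense as positive: L = (0.8694)(53.9) − (0.07489)(30.4) = 44.59 kg·m²·rad/s.
Combined I = 0.8694 + 0.07489 = 0.9443 kg·m².
ω_f = L / I = 44.59 / 0.9443 = 47.21 rad/s.
KE_i = ½ΣIω² = 1298 J; KE_f = ½(0.9443)(47.21)² = 1053 J.
Fraction dissipated = (KE_i − KE_f)/KE_i = 0.1888.

fraction ≈ 0.189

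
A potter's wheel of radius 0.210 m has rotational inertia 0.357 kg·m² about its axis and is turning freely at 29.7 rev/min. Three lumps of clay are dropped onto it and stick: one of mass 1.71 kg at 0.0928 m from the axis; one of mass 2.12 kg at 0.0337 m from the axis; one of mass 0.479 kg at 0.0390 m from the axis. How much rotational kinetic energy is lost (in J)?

energy lost ≈ 0.0823 J

No external torque acts about the axis; L_before = L_after.
Added inertia Σmr² = (1.71)(0.0928)² + (2.12)(0.0337)² + (0.479)(0.0390)² = 0.01786 kg·m²; I_f = 0.3570 + 0.01786 = 0.3749 kg·m².
ω_f = I_p ω_i / I_f = (0.3570)(29.7) / 0.3749 = 28.28 rpm.
KE_i = ½(0.3570)(3.110 rad/s)² = 1.727 J; KE_f = ½(0.3749)(2.962)² = 1.644 J.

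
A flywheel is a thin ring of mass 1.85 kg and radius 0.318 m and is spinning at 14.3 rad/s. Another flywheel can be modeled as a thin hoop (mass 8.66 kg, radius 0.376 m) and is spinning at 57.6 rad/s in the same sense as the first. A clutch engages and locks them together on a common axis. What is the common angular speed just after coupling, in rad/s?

The coupling torques are internal; angular momentum about the shared axis is conserved.
Moments of inertia: I_A = (1.85)(0.318)² = 0.1871 kg·m²; I_B = (8.66)(0.376)² = 1.224 kg·m².
Taking A's sense as positive: L = (0.1871)(14.3) + (1.224)(57.6) = 73.20 kg·m²·rad/s.
Combined I = 0.1871 + 1.224 = 1.411 kg·m².
ω_f = L / I = 73.20 / 1.411 = 51.86 rad/s.

|ω_f| ≈ 51.9 rad/s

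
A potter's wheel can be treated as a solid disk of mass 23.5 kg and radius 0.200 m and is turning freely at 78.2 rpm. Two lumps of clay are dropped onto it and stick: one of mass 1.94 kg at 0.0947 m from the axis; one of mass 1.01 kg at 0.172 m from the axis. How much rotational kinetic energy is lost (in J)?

energy lost ≈ 1.44 J

No external torque acts about the axis; L_before = L_after.
I_p = ½(23.5)(0.200)² = 0.4700 kg·m².
Added inertia Σmr² = (1.94)(0.0947)² + (1.01)(0.172)² = 0.04728 kg·m²; I_f = 0.4700 + 0.04728 = 0.5173 kg·m².
ω_f = I_p ω_i / I_f = (0.4700)(78.2) / 0.5173 = 71.05 rpm.
KE_i = ½(0.4700)(8.189 rad/s)² = 15.76 J; KE_f = ½(0.5173)(7.441)² = 14.32 J.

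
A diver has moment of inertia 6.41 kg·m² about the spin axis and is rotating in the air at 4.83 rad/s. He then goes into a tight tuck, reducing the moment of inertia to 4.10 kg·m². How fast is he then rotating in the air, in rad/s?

Angular momentum about the spin axis is conserved since the torque about it is zero.
ω₂ = I₁ω₁ / I₂ = (6.410)(4.83 rad/s) / (4.100) = 7.551 rad/s.

ω₂ ≈ 7.55 rad/s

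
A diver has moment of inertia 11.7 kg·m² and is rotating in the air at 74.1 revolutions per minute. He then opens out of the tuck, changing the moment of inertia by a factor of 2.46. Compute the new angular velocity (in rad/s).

ω₂ ≈ 3.15 rad/s

Angular momentum about the spin axis is conserved since the torque about it is zero.
I₂ = 2.46 × 11.7 = 28.78 kg·m².
ω₂ = I₁ω₁ / I₂ = (11.70)(74.1 rpm) / (28.78) = 30.12 rpm = 3.154 rad/s.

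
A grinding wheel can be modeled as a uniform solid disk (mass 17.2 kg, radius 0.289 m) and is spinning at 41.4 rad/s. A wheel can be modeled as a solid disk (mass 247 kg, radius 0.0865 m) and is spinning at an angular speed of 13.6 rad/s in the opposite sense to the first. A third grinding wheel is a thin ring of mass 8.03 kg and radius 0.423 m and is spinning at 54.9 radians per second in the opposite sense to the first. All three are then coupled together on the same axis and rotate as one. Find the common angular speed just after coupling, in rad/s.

No external torque acts about the common axis, so total angular momentum is conserved.
Moments of inertia: I_A = ½(17.2)(0.289)² = 0.7183 kg·m²; I_B = ½(247)(0.0865)² = 0.9241 kg·m²; I_C = (8.03)(0.423)² = 1.437 kg·m².
Taking A's sense as positive: L = (0.7183)(41.4) − (0.9241)(13.6) − (1.437)(54.9) = -61.71 kg·m²·rad/s.
Combined I = 0.7183 + 0.9241 + 1.437 = 3.079 kg·m².
ω_f = L / I = -61.71 / 3.079 = -20.04 rad/s.

|ω_f| ≈ 20.0 rad/s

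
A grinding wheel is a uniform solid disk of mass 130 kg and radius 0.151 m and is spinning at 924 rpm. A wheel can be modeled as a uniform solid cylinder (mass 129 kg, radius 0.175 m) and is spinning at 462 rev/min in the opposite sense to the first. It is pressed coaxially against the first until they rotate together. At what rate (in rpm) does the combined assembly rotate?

No external torque acts about the common axis, so total angular momentum is conserved.
Moments of inertia: I_A = ½(130)(0.151)² = 1.482 kg·m²; I_B = ½(129)(0.175)² = 1.975 kg·m².
Taking A's sense as positive: L = (1.482)(924) − (1.975)(462) = 456.8 kg·m²·rpm.
Combined I = 1.482 + 1.975 = 3.457 kg·m².
ω_f = L / I = 456.8 / 3.457 = 132.1 rpm.

|ω_f| ≈ 132 rpm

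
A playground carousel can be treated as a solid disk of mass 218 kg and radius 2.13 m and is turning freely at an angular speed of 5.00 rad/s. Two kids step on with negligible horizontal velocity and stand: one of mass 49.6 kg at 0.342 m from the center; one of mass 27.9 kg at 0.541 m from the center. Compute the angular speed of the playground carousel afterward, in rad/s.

ω_f ≈ 4.86 rad/s

No external torque acts about the center; L_before = L_after.
I_p = ½(218)(2.13)² = 494.5 kg·m².
Added inertia Σmr² = (49.6)(0.342)² + (27.9)(0.541)² = 13.97 kg·m²; I_f = 494.5 + 13.97 = 508.5 kg·m².
ω_f = I_p ω_i / I_f = (494.5)(5.00) / 508.5 = 4.863 rad/s.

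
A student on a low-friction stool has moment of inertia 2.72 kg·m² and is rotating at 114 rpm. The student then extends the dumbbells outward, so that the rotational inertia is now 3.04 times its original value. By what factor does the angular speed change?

ω₂/ω₁ ≈ 0.329

With no external torque about the axis, L is conserved: I₁ω₁ = I₂ω₂.
I₂ = 3.04 × 2.72 = 8.269 kg·m².
ω₂/ω₁ = I₁/I₂ = 2.720 / 8.269 = 0.3289.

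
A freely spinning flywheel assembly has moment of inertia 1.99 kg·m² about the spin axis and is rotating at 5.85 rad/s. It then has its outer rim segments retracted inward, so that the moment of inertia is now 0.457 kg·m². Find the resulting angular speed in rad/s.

ω₂ ≈ 25.5 rad/s

Angular momentum about the spin axis is conserved since the torque about it is zero.
ω₂ = I₁ω₁ / I₂ = (1.990)(5.85 rad/s) / (0.4570) = 25.47 rad/s.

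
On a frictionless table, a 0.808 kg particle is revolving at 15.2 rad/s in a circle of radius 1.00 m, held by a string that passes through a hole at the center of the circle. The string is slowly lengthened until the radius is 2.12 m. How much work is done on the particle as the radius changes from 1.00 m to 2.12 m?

W ≈ -72.6 J

No torque about the axis ⇒ m r₁² ω₁ = m r₂² ω₂.
ω₂ = ω₁ (r₁/r₂)² = (15.2)(1.00/2.12)² = 3.382 rad/s.
W = ΔKE = ½m(v₂² − v₁²) = -72.57 J.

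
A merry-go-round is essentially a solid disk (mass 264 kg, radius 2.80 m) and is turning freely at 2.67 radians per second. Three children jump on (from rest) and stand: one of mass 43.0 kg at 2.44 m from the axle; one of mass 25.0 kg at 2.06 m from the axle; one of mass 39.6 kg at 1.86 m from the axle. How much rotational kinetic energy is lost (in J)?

energy lost ≈ 1200 J

The added mass arrives with no angular momentum about the axle, and any external torque about the axle is negligible, so the system's angular momentum is conserved.
I_p = ½(264)(2.80)² = 1035 kg·m².
Added inertia Σmr² = (43.0)(2.44)² + (25.0)(2.06)² + (39.6)(1.86)² = 499.1 kg·m²; I_f = 1035 + 499.1 = 1534 kg·m².
ω_f = I_p ω_i / I_f = (1035)(2.67) / 1534 = 1.801 rad/s.
KE_i = ½(1035)(2.670 rad/s)² = 3689 J; KE_f = ½(1534)(1.801)² = 2489 J.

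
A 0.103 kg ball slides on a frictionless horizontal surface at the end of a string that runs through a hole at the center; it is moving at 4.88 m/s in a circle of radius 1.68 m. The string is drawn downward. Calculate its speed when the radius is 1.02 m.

v₂ ≈ 8.04 m/s

Central (radial) force ⇒ zero torque about the center ⇒ m v r is constant.
v₂ = v₁ r₁ / r₂ = (4.88)(1.68) / (1.02) = 8.038 m/s.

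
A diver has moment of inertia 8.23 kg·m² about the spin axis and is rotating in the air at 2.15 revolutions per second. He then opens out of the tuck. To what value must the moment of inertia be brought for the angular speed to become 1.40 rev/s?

No external torque acts about the spin axis, so angular momentum is conserved.
I₂ = I₁ω₁ / ω₂ = (8.23)(2.15) / (1.40) = 12.64 kg·m².

I₂ ≈ 12.6 kg·m²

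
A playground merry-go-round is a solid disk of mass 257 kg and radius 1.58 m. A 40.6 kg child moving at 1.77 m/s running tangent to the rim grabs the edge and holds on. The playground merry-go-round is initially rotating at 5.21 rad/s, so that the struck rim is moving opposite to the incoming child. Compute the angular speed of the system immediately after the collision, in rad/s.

About the axle the impulsive forces during the collision are internal, so angular momentum about that axis is conserved.
I_p = ½(257)(1.58)² = 320.8 kg·m². Taking the sense of the child's angular momentum as positive, L_{child} = m v R = (40.6)(1.77)(1.58) = 113.5 kg·m²/s.
L_i = −I_p ω_p + m v R = −(320.8)(5.21) + 113.5 = -1558 kg·m²/s.
After sticking, I_f = I_p + m R² = 320.8 + (40.6)(1.58)² = 422.1 kg·m².
ω_f = L_i / I_f = -1558 / 422.1 = -3.690 rad/s.

|ω_f| ≈ 3.69 rad/s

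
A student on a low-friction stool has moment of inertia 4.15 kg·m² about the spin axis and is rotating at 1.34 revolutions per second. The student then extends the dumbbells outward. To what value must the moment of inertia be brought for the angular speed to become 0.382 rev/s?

With no external torque about the axis, L is conserved: I₁ω₁ = I₂ω₂.
I₂ = I₁ω₁ / ω₂ = (4.15)(1.34) / (0.382) = 14.56 kg·m².

I₂ ≈ 14.6 kg·m²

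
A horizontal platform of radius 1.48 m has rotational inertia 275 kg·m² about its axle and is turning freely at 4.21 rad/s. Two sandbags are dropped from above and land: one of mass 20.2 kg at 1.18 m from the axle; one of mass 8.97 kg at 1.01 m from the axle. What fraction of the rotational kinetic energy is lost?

fraction ≈ 0.119

No external torque acts about the axle; L_before = L_after.
Added inertia Σmr² = (20.2)(1.18)² + (8.97)(1.01)² = 37.28 kg·m²; I_f = 275.0 + 37.28 = 312.3 kg·m².
ω_f = I_p ω_i / I_f = (275.0)(4.21) / 312.3 = 3.707 rad/s.
KE_i = ½(275.0)(4.210 rad/s)² = 2437 J; KE_f = ½(312.3)(3.707)² = 2146 J.
Fraction lost = 0.1194.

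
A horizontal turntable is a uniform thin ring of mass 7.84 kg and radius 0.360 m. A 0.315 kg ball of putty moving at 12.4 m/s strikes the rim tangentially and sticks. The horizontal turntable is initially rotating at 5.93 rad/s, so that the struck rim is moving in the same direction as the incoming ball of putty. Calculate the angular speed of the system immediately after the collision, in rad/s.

The axle reaction passes through the axle and exerts no torque about it; angular momentum about the axle is conserved through the impact.
I_p = (7.84)(0.360)² = 1.016 kg·m². Taking the sense of the ball of putty's angular momentum as positive, L_{ball} = m v R = (0.315)(12.4)(0.360) = 1.406 kg·m²/s.
L_i = +I_p ω_p + m v R = +(1.016)(5.93) + 1.406 = 7.431 kg·m²/s.
After sticking, I_f = I_p + m R² = 1.016 + (0.315)(0.360)² = 1.057 kg·m².
ω_f = L_i / I_f = 7.431 / 1.057 = 7.031 rad/s.

|ω_f| ≈ 7.03 rad/s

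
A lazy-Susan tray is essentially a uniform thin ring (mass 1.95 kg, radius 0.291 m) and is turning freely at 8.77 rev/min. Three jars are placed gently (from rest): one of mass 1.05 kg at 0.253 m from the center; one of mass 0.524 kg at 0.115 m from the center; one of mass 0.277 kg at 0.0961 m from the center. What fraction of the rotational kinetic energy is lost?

fraction ≈ 0.317

No external torque acts about the center; L_before = L_after.
I_p = (1.95)(0.291)² = 0.1651 kg·m².
Added inertia Σmr² = (1.05)(0.253)² + (0.524)(0.115)² + (0.277)(0.0961)² = 0.07670 kg·m²; I_f = 0.1651 + 0.07670 = 0.2418 kg·m².
ω_f = I_p ω_i / I_f = (0.1651)(8.77) / 0.2418 = 5.989 rpm.
KE_i = ½(0.1651)(0.9184 rad/s)² = 0.06964 J; KE_f = ½(0.2418)(0.6271)² = 0.04755 J.
Fraction lost = 0.3172.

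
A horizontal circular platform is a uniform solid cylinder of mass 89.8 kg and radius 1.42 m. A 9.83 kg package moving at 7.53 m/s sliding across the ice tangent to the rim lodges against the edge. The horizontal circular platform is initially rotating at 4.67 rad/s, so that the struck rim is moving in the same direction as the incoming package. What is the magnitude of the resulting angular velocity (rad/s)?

|ω_f| ≈ 4.78 rad/s

The axle reaction passes through the central axle and exerts no torque about it; angular momentum about the central axle is conserved through the impact.
I_p = ½(89.8)(1.42)² = 90.54 kg·m². Taking the sense of the package's angular momentum as positive, L_{package} = m v R = (9.83)(7.53)(1.42) = 105.1 kg·m²/s.
L_i = +I_p ω_p + m v R = +(90.54)(4.67) + 105.1 = 527.9 kg·m²/s.
After sticking, I_f = I_p + m R² = 90.54 + (9.83)(1.42)² = 110.4 kg·m².
ω_f = L_i / I_f = 527.9 / 110.4 = 4.784 rad/s.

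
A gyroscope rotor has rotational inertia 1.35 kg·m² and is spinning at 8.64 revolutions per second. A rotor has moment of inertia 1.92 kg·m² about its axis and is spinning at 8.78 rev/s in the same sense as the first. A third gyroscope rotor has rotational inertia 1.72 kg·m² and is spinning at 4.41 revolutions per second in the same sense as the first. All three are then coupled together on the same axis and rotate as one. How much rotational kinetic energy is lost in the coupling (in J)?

The coupling torques are internal; angular momentum about the shared axis is conserved.
Taking A's sense as positive: L = (1.350)(8.64) + (1.920)(8.78) + (1.720)(4.41) = 36.11 kg·m²·rev/s.
Combined I = 1.350 + 1.920 + 1.720 = 4.990 kg·m².
ω_f = L / I = 36.11 / 4.990 = 7.236 rev/s.
KE_i = ½ΣIω² = 5571 J; KE_f = ½(4.990)(45.46)² = 5157 J.

ΔKE lost ≈ 414 J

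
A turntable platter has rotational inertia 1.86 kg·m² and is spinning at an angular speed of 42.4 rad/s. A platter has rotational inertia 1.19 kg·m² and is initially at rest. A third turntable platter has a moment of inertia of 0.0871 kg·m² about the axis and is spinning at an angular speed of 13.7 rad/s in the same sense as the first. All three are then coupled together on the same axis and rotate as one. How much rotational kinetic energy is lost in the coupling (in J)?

No external torque acts about the common axis, so total angular momentum is conserved.
Taking A's sense as positive: L = (1.860)(42.4) + (0.08710)(13.7) = 80.06 kg·m²·rad/s.
Combined I = 1.860 + 1.190 + 0.08710 = 3.137 kg·m².
ω_f = L / I = 80.06 / 3.137 = 25.52 rad/s.
KE_i = ½ΣIω² = 1680 J; KE_f = ½(3.137)(25.52)² = 1022 J.

ΔKE lost ≈ 659 J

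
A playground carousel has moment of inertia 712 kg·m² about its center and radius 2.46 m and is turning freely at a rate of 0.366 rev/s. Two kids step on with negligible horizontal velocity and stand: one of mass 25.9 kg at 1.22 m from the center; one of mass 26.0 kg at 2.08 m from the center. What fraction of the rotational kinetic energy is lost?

fraction ≈ 0.175

The added mass arrives with no angular momentum about the center, and any external torque about the center is negligible, so the system's angular momentum is conserved.
Added inertia Σmr² = (25.9)(1.22)² + (26.0)(2.08)² = 151.0 kg·m²; I_f = 712.0 + 151.0 = 863.0 kg·m².
ω_f = I_p ω_i / I_f = (712.0)(0.366) / 863.0 = 0.3019 rev/s.
KE_i = ½(712.0)(2.300 rad/s)² = 1883 J; KE_f = ½(863.0)(1.897)² = 1553 J.
Fraction lost = 0.1750.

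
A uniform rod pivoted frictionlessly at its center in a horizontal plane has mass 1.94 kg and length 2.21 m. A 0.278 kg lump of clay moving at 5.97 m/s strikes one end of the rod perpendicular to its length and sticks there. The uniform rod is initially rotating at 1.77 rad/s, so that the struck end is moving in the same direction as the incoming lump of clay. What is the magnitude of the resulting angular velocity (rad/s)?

|ω_f| ≈ 2.86 rad/s

About the pivot the impulsive forces during the collision are internal, so angular momentum about that axis is conserved.
I_p = (1/12)(1.94)(2.21)² = 0.7896 kg·m². Taking the sense of the lump of clay's angular momentum as positive, L_{lump} = m v R = (0.278)(5.97)(2.21/2) = 1.834 kg·m²/s.
L_i = +I_p ω_p + m v R = +(0.7896)(1.77) + 1.834 = 3.232 kg·m²/s.
After sticking, I_f = I_p + m R² = 0.7896 + (0.278)(2.21/2)² = 1.129 kg·m².
ω_f = L_i / I_f = 3.232 / 1.129 = 2.862 rad/s.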